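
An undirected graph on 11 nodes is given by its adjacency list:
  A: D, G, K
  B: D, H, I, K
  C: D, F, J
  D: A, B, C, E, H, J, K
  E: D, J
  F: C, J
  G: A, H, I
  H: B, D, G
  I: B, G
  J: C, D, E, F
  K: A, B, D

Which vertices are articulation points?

D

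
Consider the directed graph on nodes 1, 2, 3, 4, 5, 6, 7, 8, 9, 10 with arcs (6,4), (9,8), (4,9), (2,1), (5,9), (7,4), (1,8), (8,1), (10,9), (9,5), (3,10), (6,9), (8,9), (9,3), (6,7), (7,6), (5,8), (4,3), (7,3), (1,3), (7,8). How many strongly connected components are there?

4

{1, 3, 5, 8, 9, 10} are all mutually reachable — one SCC of size 6.
{6, 7} are all mutually reachable — one SCC of size 2.
{2} is an SCC by itself.
{4} is an SCC by itself.
That gives 4 strongly connected components.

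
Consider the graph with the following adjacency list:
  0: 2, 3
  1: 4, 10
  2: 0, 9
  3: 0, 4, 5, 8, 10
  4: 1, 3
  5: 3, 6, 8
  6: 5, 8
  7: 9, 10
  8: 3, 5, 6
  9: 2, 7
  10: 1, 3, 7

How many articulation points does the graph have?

Removing 3 increases the component count from 1 to 2, so 3 is a cut vertex.
By contrast removing 0 leaves 1 component; it is not a cut vertex. No other vertex is a cut vertex either.

1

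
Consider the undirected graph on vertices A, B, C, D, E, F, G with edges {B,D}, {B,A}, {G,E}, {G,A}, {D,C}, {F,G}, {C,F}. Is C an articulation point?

No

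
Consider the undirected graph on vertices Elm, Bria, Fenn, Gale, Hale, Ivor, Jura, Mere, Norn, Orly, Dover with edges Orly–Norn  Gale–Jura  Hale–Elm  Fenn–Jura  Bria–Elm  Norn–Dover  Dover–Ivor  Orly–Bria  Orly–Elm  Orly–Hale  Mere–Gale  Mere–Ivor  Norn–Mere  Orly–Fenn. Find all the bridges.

The edges on the cycle Norn-Dover-Ivor-Mere-Norn are not bridges since each lies on that cycle.
Every edge lies on some cycle, so there are no bridges.

none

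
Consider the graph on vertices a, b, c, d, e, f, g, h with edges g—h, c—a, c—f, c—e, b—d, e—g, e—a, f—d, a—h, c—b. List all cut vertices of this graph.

Removing c increases the component count from 1 to 2, so c is a cut vertex.
By contrast removing b leaves 1 component; it is not a cut vertex. No other vertex is a cut vertex either.

c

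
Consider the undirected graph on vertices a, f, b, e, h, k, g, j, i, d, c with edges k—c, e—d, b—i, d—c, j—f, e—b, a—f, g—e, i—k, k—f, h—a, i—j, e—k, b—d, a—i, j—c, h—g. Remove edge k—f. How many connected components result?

1

k and f are still connected via k-i-a-f, so the component count stays at 1.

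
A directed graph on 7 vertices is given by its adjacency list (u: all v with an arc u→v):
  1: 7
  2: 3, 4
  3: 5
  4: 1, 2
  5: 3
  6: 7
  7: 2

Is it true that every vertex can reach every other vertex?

There is no directed path from 4 to 6, so the graph is not strongly connected.

No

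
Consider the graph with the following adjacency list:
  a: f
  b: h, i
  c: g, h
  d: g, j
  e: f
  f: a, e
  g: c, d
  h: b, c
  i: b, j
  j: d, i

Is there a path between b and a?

No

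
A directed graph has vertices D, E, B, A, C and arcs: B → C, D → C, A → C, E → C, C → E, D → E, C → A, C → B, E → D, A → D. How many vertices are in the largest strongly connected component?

{A, B, C, D, E} are all mutually reachable — one SCC of size 5.
The largest has 5 vertices.

5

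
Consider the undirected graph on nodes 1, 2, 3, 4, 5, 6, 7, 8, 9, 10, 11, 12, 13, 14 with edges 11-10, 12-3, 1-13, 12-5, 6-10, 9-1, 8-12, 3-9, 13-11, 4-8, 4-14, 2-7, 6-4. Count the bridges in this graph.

3

The edges on the cycle 6-4-8-12-3-9-1-13-11-10-6 are not bridges since each lies on that cycle.
But removing 2-7 disconnects 2 from 7; removing 5-12 disconnects 5 from 12; removing 4-14 disconnects 4 from 14 — these are bridges.
That makes 3 bridges.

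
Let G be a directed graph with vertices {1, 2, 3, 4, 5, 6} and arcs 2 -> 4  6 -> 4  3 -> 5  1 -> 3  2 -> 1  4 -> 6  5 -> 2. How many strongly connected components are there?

2

{1, 2, 3, 5} are all mutually reachable — one SCC of size 4.
{4, 6} are all mutually reachable — one SCC of size 2.
That gives 2 strongly connected components.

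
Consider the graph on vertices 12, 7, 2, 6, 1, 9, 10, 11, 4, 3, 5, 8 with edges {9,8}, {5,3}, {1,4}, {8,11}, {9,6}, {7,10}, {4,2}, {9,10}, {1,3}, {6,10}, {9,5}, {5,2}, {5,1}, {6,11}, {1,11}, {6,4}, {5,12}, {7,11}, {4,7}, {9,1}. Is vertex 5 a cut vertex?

Deleting 5 raises the number of components from 1 to 2, so 5 is a cut vertex.

Yes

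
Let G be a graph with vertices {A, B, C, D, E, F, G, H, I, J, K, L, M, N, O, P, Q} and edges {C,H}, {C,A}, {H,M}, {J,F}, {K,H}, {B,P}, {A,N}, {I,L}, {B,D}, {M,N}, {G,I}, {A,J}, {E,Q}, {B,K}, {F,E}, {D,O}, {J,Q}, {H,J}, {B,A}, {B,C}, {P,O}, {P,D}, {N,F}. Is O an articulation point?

No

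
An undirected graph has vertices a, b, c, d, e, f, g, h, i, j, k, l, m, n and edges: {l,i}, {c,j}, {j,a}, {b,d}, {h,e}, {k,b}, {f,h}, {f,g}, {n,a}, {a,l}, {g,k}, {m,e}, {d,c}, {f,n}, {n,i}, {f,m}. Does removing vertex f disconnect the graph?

Deleting f raises the number of components from 1 to 2, so f is a cut vertex.

Yes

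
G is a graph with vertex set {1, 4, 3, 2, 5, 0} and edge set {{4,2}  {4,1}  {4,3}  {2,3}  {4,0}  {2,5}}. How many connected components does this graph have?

1

Starting from 0 we can reach 0, 1, 2, 3, 4, 5. That is one component of size 6.
Total: 1 component.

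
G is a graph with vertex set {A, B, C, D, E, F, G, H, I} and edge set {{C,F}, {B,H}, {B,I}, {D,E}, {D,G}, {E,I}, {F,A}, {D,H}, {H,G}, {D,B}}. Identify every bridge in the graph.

A-F, C-F

The edges on the cycle D-B-I-E-D are not bridges since each lies on that cycle.
But removing C - F disconnects C from F; removing A - F disconnects A from F — these are bridges.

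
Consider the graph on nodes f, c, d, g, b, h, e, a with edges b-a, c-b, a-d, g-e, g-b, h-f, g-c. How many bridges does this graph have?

The edges on the cycle g-c-b-g are not bridges since each lies on that cycle.
But removing a-d disconnects a from d; removing h-f disconnects h from f; removing b-a disconnects b from a; removing g-e disconnects g from e — these are bridges.
That makes 4 bridges.

4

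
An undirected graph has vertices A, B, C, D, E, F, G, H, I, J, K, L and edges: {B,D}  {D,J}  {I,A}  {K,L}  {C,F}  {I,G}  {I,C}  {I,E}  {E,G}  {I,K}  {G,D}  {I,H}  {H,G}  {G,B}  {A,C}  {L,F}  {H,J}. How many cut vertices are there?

Removing I increases the component count from 1 to 2, so I is a cut vertex.
By contrast removing F leaves 1 component; it is not a cut vertex. No other vertex is a cut vertex either.

1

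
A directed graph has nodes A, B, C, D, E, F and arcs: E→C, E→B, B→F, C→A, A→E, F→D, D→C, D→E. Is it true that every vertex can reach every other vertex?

Yes

From B we can reach every vertex (A, B, C, D, E, F), and every vertex can reach B (A, B, C, D, E, F). So the whole graph is one strongly connected component.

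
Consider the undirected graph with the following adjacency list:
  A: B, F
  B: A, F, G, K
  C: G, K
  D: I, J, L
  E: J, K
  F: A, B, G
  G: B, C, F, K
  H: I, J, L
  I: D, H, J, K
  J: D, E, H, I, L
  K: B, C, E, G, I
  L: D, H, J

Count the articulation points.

Removing K increases the component count from 1 to 2, so K is a cut vertex.
By contrast removing B leaves 1 component; it is not a cut vertex. No other vertex is a cut vertex either.

1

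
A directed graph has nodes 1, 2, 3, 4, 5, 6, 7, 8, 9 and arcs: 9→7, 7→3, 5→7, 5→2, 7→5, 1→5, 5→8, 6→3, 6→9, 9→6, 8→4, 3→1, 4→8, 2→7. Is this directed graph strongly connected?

There is no directed path from 7 to 6, so the graph is not strongly connected.

No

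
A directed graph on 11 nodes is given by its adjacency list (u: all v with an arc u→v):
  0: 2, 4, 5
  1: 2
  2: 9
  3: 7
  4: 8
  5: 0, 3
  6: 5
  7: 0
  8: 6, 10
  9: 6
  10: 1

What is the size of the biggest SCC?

11

{0, 1, 2, 3, 4, 5, 6, 7, 8, 9, 10} are all mutually reachable — one SCC of size 11.
The largest has 11 vertices.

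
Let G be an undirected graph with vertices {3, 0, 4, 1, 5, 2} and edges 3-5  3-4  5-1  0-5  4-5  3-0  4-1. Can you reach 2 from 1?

No

The component containing 1 is {0, 1, 3, 4, 5}, and 2 is not in it.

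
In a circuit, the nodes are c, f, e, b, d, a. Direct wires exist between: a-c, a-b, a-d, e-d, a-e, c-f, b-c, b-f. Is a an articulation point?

Deleting a raises the number of components from 1 to 2, so a is a cut vertex.

Yes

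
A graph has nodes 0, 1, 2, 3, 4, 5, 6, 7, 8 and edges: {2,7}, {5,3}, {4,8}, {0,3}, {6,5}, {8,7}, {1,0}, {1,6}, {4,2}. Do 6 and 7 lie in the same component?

The component containing 6 is {0, 1, 3, 5, 6}, and 7 is not in it.

No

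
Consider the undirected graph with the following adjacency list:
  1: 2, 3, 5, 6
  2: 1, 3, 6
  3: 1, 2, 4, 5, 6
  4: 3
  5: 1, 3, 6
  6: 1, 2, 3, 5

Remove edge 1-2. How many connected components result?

1 and 2 are still connected via 1-3-2, so the component count stays at 1.

1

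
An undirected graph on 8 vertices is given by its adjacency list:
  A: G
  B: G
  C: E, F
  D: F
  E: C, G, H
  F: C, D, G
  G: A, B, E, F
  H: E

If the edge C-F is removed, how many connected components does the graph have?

1

C and F are still connected via C-E-G-F, so the component count stays at 1.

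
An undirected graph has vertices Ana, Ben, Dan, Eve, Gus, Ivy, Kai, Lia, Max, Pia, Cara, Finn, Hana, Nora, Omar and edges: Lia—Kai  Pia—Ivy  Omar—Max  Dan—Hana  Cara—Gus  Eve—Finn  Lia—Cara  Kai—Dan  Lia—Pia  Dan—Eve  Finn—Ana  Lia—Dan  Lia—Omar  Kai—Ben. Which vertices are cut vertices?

Dan, Eve, Kai, Lia, Pia, Cara, Finn, Omar

Removing Dan increases the component count from 2 to 4, so Dan is a cut vertex.
Removing Eve increases the component count from 2 to 3, so Eve is a cut vertex.
Removing Kai increases the component count from 2 to 3, so Kai is a cut vertex.
Likewise Lia, Pia, Cara, Finn, Omar are cut vertices.
By contrast removing Hana leaves 2 components; it is not a cut vertex. No other vertex is a cut vertex either.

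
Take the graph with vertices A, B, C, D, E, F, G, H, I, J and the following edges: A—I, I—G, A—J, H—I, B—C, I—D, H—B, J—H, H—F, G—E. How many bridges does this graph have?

6

The edges on the cycle A-J-H-I-A are not bridges since each lies on that cycle.
But removing I—D disconnects I from D; removing F—H disconnects F from H; removing C—B disconnects C from B; removing G—E disconnects G from E — these are bridges.
In total 6 edges are bridges.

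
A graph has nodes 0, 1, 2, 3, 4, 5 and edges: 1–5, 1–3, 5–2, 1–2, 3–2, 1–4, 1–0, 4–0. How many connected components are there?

1

Starting from 0 we can reach 0, 1, 2, 3, 4, 5. That is one component of size 6.
Total: 1 component.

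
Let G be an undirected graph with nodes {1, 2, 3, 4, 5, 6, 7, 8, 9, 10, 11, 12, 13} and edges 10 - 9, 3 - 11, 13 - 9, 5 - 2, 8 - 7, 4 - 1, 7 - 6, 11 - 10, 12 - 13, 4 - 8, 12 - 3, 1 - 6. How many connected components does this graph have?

Starting from 2 we can reach 2, 5. That is one component of size 2.
Starting from 1 we can reach 1, 4, 6, 7, 8. That is one component of size 5.
Starting from 3 we can reach 3, 9, 10, 11, 12, 13. That is one component of size 6.
Total: 3 components.

3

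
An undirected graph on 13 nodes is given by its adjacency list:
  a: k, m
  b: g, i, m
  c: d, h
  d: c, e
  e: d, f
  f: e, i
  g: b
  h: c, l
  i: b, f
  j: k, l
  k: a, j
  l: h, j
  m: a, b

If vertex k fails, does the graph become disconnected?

Deleting k leaves 1 component (was 1) (its neighbors a, j remain connected to each other), so k is not a cut vertex.

No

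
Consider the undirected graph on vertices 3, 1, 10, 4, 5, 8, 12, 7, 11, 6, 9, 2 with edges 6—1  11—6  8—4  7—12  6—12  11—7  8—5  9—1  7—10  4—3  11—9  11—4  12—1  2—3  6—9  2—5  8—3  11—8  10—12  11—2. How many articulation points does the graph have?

1

Removing 11 increases the component count from 1 to 2, so 11 is a cut vertex.
By contrast removing 12 leaves 1 component; it is not a cut vertex. No other vertex is a cut vertex either.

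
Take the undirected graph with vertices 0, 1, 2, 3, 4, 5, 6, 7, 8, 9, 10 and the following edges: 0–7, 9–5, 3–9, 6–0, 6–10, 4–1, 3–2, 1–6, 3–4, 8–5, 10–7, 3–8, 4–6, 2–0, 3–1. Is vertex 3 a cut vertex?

Deleting 3 raises the number of components from 1 to 2, so 3 is a cut vertex.

Yes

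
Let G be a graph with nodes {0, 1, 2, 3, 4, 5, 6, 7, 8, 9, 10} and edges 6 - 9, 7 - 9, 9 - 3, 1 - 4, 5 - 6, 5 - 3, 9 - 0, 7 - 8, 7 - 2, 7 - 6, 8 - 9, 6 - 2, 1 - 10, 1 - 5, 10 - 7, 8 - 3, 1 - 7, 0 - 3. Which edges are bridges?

1-4

The edges on the cycle 1-10-7-1 are not bridges since each lies on that cycle.
But removing 1 - 4 disconnects 1 from 4 — this is a bridge.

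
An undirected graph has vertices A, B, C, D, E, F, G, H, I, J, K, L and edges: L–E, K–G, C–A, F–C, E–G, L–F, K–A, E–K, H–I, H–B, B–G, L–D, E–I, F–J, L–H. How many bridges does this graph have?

2

The edges on the cycle L-E-K-A-C-F-L are not bridges since each lies on that cycle.
But removing J–F disconnects J from F; removing D–L disconnects D from L — these are bridges.
That makes 2 bridges.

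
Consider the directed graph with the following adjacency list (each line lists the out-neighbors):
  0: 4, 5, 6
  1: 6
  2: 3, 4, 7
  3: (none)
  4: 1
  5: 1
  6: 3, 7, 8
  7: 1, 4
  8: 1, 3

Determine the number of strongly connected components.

5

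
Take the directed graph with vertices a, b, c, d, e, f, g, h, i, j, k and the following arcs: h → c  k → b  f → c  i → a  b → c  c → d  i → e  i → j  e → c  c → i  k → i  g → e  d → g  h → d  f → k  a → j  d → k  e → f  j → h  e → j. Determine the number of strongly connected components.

1

{a, b, c, d, e, f, g, h, i, j, k} are all mutually reachable — one SCC of size 11.
That gives 1 strongly connected component.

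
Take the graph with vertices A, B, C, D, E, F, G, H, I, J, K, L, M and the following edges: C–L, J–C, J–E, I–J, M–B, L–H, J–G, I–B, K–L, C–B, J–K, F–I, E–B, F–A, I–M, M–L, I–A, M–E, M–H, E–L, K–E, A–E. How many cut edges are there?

The edges on the cycle J-C-B-E-K-J are not bridges since each lies on that cycle.
But removing G–J disconnects G from J — this is a bridge.

1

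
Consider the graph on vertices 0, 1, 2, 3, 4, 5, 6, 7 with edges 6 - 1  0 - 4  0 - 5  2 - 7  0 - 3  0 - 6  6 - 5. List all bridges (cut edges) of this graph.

The edges on the cycle 0-6-5-0 are not bridges since each lies on that cycle.
But removing 2 - 7 disconnects 2 from 7; removing 6 - 1 disconnects 6 from 1; removing 0 - 3 disconnects 0 from 3; removing 0 - 4 disconnects 0 from 4 — these are bridges.

0-3, 0-4, 1-6, 2-7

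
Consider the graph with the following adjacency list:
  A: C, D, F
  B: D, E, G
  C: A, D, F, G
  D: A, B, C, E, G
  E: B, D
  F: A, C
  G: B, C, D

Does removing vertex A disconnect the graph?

Deleting A leaves 1 component (was 1) (its neighbors C, D, F remain connected to each other), so A is not a cut vertex.

No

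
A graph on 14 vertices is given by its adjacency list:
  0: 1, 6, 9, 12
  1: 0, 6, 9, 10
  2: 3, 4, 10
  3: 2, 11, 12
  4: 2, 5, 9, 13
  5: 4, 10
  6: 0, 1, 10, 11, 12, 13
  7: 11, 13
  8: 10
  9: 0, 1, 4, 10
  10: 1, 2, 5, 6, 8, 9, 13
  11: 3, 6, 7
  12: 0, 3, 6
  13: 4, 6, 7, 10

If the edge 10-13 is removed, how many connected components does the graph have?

1

10 and 13 are still connected via 10-6-13, so the component count stays at 1.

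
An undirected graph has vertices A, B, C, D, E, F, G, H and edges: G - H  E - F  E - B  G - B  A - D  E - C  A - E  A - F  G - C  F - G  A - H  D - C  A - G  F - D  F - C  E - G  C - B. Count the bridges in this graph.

The edges on the cycle A-E-G-A are not bridges since each lies on that cycle.
Every edge lies on some cycle, so there are no bridges.

0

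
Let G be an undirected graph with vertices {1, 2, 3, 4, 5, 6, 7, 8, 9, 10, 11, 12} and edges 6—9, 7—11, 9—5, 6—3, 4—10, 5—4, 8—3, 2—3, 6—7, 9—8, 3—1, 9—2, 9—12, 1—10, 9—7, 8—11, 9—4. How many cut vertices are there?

Removing 9 increases the component count from 1 to 2, so 9 is a cut vertex.
By contrast removing 4 leaves 1 component; it is not a cut vertex. No other vertex is a cut vertex either.

1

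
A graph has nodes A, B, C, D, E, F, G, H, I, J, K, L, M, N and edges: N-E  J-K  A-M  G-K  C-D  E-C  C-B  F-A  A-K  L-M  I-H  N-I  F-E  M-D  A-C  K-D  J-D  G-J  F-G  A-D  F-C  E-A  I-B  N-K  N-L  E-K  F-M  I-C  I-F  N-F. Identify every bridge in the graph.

The edges on the cycle I-F-E-C-I are not bridges since each lies on that cycle.
But removing H-I disconnects H from I — this is a bridge.

H-I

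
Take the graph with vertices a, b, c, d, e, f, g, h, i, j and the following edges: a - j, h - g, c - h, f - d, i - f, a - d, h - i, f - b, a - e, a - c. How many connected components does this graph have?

Starting from a we can reach a, b, c, d, e, f, g, h, i, j. That is one component of size 10.
Total: 1 component.

1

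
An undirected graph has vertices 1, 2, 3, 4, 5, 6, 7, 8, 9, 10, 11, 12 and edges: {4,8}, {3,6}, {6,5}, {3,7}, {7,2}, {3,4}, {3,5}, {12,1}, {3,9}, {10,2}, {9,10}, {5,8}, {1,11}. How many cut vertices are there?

Removing 1 increases the component count from 2 to 3, so 1 is a cut vertex.
Removing 3 increases the component count from 2 to 3, so 3 is a cut vertex.
By contrast removing 12 leaves 2 components; it is not a cut vertex. No other vertex is a cut vertex either.

2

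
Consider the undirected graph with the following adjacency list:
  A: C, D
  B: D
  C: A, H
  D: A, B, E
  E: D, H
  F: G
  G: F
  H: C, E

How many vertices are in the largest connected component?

6

Starting from F we can reach F, G. That is one component of size 2.
Starting from A we can reach A, B, C, D, E, H. That is one component of size 6.
The largest has 6 vertices.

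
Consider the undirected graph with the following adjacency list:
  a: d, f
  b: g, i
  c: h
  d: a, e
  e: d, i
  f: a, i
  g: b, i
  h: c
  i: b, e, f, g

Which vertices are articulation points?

Removing i increases the component count from 2 to 3, so i is a cut vertex.
By contrast removing a leaves 2 components; it is not a cut vertex. No other vertex is a cut vertex either.

i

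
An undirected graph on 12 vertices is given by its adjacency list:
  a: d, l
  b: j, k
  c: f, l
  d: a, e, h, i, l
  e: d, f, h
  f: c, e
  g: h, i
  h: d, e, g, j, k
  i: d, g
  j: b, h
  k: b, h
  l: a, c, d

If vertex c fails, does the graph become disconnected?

No

Deleting c leaves 1 component (was 1) (its neighbors f, l remain connected to each other), so c is not a cut vertex.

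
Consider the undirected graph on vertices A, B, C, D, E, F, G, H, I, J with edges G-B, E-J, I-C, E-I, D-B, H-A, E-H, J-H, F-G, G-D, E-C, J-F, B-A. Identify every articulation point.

E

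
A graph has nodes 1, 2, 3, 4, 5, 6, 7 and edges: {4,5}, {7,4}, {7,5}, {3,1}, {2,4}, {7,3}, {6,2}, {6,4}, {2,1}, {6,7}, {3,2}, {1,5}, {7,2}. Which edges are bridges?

The edges on the cycle 6-7-3-1-2-6 are not bridges since each lies on that cycle.
Every edge lies on some cycle, so there are no bridges.

none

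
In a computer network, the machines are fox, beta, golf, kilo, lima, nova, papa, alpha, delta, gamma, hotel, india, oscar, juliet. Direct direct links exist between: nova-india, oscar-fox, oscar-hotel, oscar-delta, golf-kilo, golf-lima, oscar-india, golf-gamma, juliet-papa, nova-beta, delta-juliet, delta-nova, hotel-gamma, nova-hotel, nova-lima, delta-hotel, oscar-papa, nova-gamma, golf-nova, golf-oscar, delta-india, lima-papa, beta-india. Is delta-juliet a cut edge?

After removing delta-juliet, the path delta-oscar-papa-juliet still connects them, so the edge is not a bridge.

No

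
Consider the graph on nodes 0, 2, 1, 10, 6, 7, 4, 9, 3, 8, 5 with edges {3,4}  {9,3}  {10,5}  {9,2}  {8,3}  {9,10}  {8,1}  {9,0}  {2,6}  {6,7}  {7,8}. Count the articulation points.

4

Removing 3 increases the component count from 1 to 2, so 3 is a cut vertex.
Removing 8 increases the component count from 1 to 2, so 8 is a cut vertex.
Removing 9 increases the component count from 1 to 3, so 9 is a cut vertex.
Likewise 10 is a cut vertex.
By contrast removing 5 leaves 1 component; it is not a cut vertex. No other vertex is a cut vertex either.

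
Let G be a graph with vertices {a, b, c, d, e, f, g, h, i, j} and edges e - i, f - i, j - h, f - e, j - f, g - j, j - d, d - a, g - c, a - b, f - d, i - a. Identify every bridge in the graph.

The edges on the cycle f-d-a-i-e-f are not bridges since each lies on that cycle.
But removing c - g disconnects c from g; removing j - h disconnects j from h; removing a - b disconnects a from b; removing j - g disconnects j from g — these are bridges.

a-b, c-g, g-j, h-j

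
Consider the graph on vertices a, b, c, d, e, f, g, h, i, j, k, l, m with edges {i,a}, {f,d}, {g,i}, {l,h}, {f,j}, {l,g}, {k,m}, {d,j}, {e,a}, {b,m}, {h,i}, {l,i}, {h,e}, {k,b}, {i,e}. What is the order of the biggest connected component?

c is isolated — a component by itself.
Starting from b we can reach b, k, m. That is one component of size 3.
Starting from d we can reach d, f, j. That is one component of size 3.
Starting from a we can reach a, e, g, h, i, l. That is one component of size 6.
The largest has 6 vertices.

6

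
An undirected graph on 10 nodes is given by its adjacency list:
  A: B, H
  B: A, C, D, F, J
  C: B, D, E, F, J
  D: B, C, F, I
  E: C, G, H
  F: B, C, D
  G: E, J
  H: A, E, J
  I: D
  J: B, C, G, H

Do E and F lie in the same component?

Yes

From E we can reach A, B, C, D, E, F, G, H, I, J, which includes F.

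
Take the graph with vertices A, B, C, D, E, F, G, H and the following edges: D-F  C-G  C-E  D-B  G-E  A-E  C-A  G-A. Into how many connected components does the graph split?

3

H is isolated — a component by itself.
Starting from B we can reach B, D, F. That is one component of size 3.
Starting from A we can reach A, C, E, G. That is one component of size 4.
Total: 3 components.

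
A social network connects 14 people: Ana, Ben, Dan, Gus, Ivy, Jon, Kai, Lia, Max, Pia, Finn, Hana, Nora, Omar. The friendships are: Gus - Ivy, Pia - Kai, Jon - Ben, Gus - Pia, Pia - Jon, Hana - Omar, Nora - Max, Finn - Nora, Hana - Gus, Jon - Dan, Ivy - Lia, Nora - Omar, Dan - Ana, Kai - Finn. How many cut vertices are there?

Removing Dan increases the component count from 1 to 2, so Dan is a cut vertex.
Removing Gus increases the component count from 1 to 2, so Gus is a cut vertex.
Removing Ivy increases the component count from 1 to 2, so Ivy is a cut vertex.
Likewise Jon, Pia, Nora are cut vertices.
By contrast removing Finn leaves 1 component; it is not a cut vertex. No other vertex is a cut vertex either.

6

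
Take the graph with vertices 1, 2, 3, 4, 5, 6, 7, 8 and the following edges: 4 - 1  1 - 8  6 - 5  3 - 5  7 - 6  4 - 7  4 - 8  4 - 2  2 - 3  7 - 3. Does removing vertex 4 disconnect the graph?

Yes

Deleting 4 raises the number of components from 1 to 2, so 4 is a cut vertex.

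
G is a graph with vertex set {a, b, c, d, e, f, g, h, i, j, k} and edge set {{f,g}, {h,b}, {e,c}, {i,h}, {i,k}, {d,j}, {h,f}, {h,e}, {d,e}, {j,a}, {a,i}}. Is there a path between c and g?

From c we can reach a, b, c, d, e, f, g, h, i, j, k, which includes g.

Yes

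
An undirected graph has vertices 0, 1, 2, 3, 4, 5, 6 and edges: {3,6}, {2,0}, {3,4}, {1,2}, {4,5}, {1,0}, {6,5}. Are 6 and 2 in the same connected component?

No

The component containing 6 is {3, 4, 5, 6}, and 2 is not in it.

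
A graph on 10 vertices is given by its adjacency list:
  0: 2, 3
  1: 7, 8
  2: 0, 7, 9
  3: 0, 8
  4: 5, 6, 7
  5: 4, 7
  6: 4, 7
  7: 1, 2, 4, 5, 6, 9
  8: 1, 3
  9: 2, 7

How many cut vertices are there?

Removing 7 increases the component count from 1 to 2, so 7 is a cut vertex.
By contrast removing 3 leaves 1 component; it is not a cut vertex. No other vertex is a cut vertex either.

1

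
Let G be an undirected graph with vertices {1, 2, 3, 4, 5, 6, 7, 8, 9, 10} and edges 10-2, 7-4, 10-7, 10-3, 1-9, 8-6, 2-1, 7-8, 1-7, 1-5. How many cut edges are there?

The edges on the cycle 10-2-1-7-10 are not bridges since each lies on that cycle.
But removing 7-8 disconnects 7 from 8; removing 5-1 disconnects 5 from 1; removing 7-4 disconnects 7 from 4; removing 1-9 disconnects 1 from 9 — these are bridges.
In total 6 edges are bridges.

6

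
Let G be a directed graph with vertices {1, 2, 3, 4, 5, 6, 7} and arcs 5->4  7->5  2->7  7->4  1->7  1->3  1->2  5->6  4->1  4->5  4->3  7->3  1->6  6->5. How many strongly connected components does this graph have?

{1, 2, 4, 5, 6, 7} are all mutually reachable — one SCC of size 6.
{3} is an SCC by itself.
That gives 2 strongly connected components.

2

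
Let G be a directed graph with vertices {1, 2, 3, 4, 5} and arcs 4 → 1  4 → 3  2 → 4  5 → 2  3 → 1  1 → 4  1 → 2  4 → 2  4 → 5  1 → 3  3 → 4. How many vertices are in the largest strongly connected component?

5

{1, 2, 3, 4, 5} are all mutually reachable — one SCC of size 5.
The largest has 5 vertices.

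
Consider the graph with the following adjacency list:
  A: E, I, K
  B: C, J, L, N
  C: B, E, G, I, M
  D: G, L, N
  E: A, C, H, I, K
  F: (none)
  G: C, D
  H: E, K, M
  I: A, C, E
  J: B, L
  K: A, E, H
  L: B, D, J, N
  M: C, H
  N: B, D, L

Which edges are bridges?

none

The edges on the cycle B-J-L-B are not bridges since each lies on that cycle.
Every edge lies on some cycle, so there are no bridges.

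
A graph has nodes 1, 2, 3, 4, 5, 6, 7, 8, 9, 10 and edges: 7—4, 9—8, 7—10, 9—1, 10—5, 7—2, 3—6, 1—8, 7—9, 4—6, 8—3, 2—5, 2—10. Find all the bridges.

The edges on the cycle 7-2-5-10-7 are not bridges since each lies on that cycle.
Every edge lies on some cycle, so there are no bridges.

none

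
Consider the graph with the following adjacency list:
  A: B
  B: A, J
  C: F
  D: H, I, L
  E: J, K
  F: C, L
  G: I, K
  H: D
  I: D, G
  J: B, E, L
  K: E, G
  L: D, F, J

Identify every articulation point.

Removing B increases the component count from 1 to 2, so B is a cut vertex.
Removing D increases the component count from 1 to 2, so D is a cut vertex.
Removing F increases the component count from 1 to 2, so F is a cut vertex.
Likewise J, L are cut vertices.
By contrast removing G leaves 1 component; it is not a cut vertex. No other vertex is a cut vertex either.

B, D, F, J, L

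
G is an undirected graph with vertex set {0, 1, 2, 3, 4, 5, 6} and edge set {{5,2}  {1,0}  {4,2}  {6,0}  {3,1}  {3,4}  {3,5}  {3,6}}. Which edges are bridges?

The edges on the cycle 3-1-0-6-3 are not bridges since each lies on that cycle.
Every edge lies on some cycle, so there are no bridges.

none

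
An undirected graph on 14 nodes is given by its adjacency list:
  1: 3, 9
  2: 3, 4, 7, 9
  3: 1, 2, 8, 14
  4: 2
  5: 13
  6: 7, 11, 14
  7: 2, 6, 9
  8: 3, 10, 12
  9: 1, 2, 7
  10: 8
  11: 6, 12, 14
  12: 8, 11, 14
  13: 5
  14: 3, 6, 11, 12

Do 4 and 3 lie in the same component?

Yes

From 4 we can reach 1, 2, 3, 4, 6, 7, 8, 9, 10, 11, 12, 14, which includes 3.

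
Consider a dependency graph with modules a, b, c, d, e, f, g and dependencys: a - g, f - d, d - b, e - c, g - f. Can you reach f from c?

The component containing c is {c, e}, and f is not in it.

No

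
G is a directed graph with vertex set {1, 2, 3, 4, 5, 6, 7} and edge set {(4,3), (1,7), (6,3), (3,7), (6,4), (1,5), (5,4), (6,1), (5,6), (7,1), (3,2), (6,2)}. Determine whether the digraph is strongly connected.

There is no directed path from 2 to 1, so the graph is not strongly connected.

No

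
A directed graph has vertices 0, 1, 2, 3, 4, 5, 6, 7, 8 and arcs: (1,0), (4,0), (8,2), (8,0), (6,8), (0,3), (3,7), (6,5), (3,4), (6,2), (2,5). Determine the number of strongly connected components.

7

{0, 3, 4} are all mutually reachable — one SCC of size 3.
{1} is an SCC by itself.
{5} is an SCC by itself.
{2} is an SCC by itself.
{8} is an SCC by itself.
(and 2 more singleton SCCs)
That gives 7 strongly connected components.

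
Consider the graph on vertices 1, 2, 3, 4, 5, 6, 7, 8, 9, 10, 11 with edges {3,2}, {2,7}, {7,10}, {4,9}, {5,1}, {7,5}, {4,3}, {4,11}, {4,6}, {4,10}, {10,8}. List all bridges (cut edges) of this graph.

The edges on the cycle 4-3-2-7-10-4 are not bridges since each lies on that cycle.
But removing 7-5 disconnects 7 from 5; removing 1-5 disconnects 1 from 5; removing 4-6 disconnects 4 from 6; removing 8-10 disconnects 8 from 10 — these are bridges.
In total 6 edges are bridges.

1-5, 10-8, 11-4, 4-6, 4-9, 5-7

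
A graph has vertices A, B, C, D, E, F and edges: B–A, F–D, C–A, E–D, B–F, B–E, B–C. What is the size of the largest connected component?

6

Starting from A we can reach A, B, C, D, E, F. That is one component of size 6.
The largest has 6 vertices.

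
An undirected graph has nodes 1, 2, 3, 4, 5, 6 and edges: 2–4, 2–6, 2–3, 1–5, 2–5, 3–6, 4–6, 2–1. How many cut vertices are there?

1

Removing 2 increases the component count from 1 to 2, so 2 is a cut vertex.
By contrast removing 6 leaves 1 component; it is not a cut vertex. No other vertex is a cut vertex either.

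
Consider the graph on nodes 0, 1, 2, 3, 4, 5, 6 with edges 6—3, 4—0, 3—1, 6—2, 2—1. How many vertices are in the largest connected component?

5 is isolated — a component by itself.
Starting from 0 we can reach 0, 4. That is one component of size 2.
Starting from 1 we can reach 1, 2, 3, 6. That is one component of size 4.
The largest has 4 vertices.

4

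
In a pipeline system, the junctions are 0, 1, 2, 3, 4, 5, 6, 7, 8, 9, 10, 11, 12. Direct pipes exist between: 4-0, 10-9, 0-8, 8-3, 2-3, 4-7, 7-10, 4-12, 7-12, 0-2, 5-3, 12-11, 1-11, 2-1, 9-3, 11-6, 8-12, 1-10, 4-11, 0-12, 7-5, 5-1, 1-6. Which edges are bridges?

none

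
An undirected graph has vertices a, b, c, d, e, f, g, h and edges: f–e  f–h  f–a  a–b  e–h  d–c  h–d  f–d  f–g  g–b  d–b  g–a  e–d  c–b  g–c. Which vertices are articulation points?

none

Removing c, for instance, still leaves 1 component. No single vertex removal increases the component count — the graph has no articulation points.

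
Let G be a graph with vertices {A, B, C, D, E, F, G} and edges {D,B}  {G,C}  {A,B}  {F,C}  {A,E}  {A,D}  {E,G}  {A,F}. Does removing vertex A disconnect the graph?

Yes

Deleting A raises the number of components from 1 to 2, so A is a cut vertex.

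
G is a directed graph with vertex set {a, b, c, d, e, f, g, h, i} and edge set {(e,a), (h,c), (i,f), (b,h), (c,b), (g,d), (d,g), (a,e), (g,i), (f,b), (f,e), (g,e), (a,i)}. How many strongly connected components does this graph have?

{a, e, f, i} are all mutually reachable — one SCC of size 4.
{b, c, h} are all mutually reachable — one SCC of size 3.
{d, g} are all mutually reachable — one SCC of size 2.
That gives 3 strongly connected components.

3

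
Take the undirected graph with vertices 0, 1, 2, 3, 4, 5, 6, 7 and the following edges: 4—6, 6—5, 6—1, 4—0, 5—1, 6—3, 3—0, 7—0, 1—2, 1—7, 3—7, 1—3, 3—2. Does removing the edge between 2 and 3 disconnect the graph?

After removing 2—3, the path 2-1-3 still connects them, so the edge is not a bridge.

No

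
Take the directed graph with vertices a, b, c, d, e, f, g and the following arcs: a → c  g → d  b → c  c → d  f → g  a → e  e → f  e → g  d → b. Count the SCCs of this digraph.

{b, c, d} are all mutually reachable — one SCC of size 3.
{f} is an SCC by itself.
{a} is an SCC by itself.
{g} is an SCC by itself.
{e} is an SCC by itself.
That gives 5 strongly connected components.

5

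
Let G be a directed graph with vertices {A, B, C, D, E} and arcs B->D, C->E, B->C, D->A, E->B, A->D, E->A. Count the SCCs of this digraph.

2

{B, C, E} are all mutually reachable — one SCC of size 3.
{A, D} are all mutually reachable — one SCC of size 2.
That gives 2 strongly connected components.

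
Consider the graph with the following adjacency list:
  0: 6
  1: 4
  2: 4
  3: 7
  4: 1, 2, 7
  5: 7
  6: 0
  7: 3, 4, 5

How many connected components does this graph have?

Starting from 0 we can reach 0, 6. That is one component of size 2.
Starting from 1 we can reach 1, 2, 3, 4, 5, 7. That is one component of size 6.
Total: 2 components.

2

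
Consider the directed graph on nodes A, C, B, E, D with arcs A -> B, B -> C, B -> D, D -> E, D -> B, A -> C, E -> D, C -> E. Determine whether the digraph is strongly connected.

There is no directed path from B to A, so the graph is not strongly connected.

No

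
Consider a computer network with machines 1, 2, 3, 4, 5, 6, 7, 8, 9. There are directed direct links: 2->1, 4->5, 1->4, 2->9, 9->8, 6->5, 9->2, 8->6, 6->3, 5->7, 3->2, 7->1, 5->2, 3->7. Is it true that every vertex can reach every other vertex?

From 7 we can reach every vertex (1, 2, 3, 4, 5, 6, 7, 8, 9), and every vertex can reach 7 (1, 2, 3, 4, 5, 6, 7, 8, 9). So the whole graph is one strongly connected component.

Yes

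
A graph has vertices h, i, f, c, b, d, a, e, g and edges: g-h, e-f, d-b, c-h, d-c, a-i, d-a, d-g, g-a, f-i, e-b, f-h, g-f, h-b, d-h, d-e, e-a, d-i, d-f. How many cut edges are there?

The edges on the cycle d-c-h-f-e-d are not bridges since each lies on that cycle.
Every edge lies on some cycle, so there are no bridges.

0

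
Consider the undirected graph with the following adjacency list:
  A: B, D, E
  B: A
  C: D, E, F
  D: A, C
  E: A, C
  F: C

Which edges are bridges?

The edges on the cycle E-C-D-A-E are not bridges since each lies on that cycle.
But removing C-F disconnects C from F; removing A-B disconnects A from B — these are bridges.

A-B, C-F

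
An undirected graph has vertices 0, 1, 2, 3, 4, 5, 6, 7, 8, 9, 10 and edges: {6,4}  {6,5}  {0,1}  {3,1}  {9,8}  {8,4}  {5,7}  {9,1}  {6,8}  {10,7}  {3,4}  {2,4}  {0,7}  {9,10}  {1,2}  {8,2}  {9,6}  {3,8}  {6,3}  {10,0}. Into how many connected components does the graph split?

1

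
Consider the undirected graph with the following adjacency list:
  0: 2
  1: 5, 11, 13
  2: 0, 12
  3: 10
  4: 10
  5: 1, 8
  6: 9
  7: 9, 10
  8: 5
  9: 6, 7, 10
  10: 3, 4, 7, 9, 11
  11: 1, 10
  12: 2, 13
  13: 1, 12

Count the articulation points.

8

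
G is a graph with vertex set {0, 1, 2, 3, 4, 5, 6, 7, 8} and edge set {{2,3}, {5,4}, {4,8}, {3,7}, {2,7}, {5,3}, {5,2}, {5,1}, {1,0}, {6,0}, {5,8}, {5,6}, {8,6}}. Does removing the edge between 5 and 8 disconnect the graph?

No

After removing 5—8, the path 5-4-8 still connects them, so the edge is not a bridge.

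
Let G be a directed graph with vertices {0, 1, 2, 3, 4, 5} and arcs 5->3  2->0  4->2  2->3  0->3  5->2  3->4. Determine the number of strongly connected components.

{0, 2, 3, 4} are all mutually reachable — one SCC of size 4.
{1} is an SCC by itself.
{5} is an SCC by itself.
That gives 3 strongly connected components.

3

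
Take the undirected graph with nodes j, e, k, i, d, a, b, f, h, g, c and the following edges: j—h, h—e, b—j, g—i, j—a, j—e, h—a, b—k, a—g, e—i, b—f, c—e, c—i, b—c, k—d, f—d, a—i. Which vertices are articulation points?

b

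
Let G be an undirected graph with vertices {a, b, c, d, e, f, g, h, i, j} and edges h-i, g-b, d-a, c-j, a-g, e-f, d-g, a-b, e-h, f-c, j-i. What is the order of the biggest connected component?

6

Starting from a we can reach a, b, d, g. That is one component of size 4.
Starting from c we can reach c, e, f, h, i, j. That is one component of size 6.
The largest has 6 vertices.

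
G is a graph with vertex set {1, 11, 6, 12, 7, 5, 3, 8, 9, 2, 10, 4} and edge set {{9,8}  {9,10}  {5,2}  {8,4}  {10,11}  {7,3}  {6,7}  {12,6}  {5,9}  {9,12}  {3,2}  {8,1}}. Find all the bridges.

The edges on the cycle 5-9-12-6-7-3-2-5 are not bridges since each lies on that cycle.
But removing 9-10 disconnects 9 from 10; removing 9-8 disconnects 9 from 8; removing 10-11 disconnects 10 from 11; removing 4-8 disconnects 4 from 8 — these are bridges.
In total 5 edges are bridges.

1-8, 10-11, 10-9, 4-8, 8-9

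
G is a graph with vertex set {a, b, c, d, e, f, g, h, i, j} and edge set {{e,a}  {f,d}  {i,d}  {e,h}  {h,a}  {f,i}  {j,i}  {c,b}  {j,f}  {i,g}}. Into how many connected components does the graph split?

3

Starting from b we can reach b, c. That is one component of size 2.
Starting from a we can reach a, e, h. That is one component of size 3.
Starting from d we can reach d, f, g, i, j. That is one component of size 5.
Total: 3 components.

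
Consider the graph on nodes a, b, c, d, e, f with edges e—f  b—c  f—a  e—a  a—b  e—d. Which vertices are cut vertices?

a, b, e

Removing a increases the component count from 1 to 2, so a is a cut vertex.
Removing b increases the component count from 1 to 2, so b is a cut vertex.
Removing e increases the component count from 1 to 2, so e is a cut vertex.
By contrast removing c leaves 1 component; it is not a cut vertex. No other vertex is a cut vertex either.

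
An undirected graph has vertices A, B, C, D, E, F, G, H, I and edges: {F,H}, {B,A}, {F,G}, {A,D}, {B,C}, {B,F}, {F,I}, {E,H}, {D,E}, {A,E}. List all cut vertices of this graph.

Removing B increases the component count from 1 to 2, so B is a cut vertex.
Removing F increases the component count from 1 to 3, so F is a cut vertex.
By contrast removing H leaves 1 component; it is not a cut vertex. No other vertex is a cut vertex either.

B, F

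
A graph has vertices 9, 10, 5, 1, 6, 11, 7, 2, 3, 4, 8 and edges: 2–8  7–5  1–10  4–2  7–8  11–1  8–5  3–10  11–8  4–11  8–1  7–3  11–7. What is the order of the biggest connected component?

9 is isolated — a component by itself.
6 is isolated — a component by itself.
Starting from 1 we can reach 1, 2, 3, 4, 5, 7, 8, 10, 11. That is one component of size 9.
The largest has 9 vertices.

9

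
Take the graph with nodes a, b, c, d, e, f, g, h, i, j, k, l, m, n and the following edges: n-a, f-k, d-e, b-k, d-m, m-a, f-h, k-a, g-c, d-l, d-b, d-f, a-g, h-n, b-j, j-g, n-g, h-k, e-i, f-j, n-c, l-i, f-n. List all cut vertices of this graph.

d

Removing d increases the component count from 1 to 2, so d is a cut vertex.
By contrast removing c leaves 1 component; it is not a cut vertex. No other vertex is a cut vertex either.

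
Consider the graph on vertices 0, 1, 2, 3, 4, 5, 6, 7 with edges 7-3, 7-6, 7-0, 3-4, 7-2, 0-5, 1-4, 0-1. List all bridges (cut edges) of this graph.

0-5, 2-7, 6-7

The edges on the cycle 7-0-1-4-3-7 are not bridges since each lies on that cycle.
But removing 0-5 disconnects 0 from 5; removing 6-7 disconnects 6 from 7; removing 2-7 disconnects 2 from 7 — these are bridges.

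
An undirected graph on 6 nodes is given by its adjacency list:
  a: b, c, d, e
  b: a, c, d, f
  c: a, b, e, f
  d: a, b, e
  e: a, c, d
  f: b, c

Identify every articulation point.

Removing e, for instance, still leaves 1 component. No single vertex removal increases the component count — the graph has no articulation points.

none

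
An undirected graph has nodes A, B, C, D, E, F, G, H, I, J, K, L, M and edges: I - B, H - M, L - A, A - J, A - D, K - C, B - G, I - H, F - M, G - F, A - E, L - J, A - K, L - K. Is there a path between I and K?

No

The component containing I is {B, F, G, H, I, M}, and K is not in it.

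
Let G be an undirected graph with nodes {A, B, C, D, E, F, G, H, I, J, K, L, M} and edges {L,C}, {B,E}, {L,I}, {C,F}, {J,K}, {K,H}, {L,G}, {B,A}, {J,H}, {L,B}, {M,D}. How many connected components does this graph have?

Starting from D we can reach D, M. That is one component of size 2.
Starting from H we can reach H, J, K. That is one component of size 3.
Starting from A we can reach A, B, C, E, F, G, I, L. That is one component of size 8.
Total: 3 components.

3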